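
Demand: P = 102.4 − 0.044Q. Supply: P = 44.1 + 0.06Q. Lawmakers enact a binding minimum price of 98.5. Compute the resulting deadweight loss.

11581.85

Competitive equilibrium: 102.4 − 0.044Q = 44.1 + 0.06Q → Q* = 560.57692, P* = 77.73462.
At the floor P = 98.5, quantity demanded = (102.4 − 98.5)/0.044 = 88.63636.
Sellers' marginal cost at Q' = 88.63636: 44.1 + 0.06·88.63636 = 49.41818.
ΔQ = 560.57692 − 88.63636 = 471.94056; wedge = 98.5 − 49.41818 = 49.08182.
Welfare loss = ½ × 471.94056 × 49.08182 = 11581.85.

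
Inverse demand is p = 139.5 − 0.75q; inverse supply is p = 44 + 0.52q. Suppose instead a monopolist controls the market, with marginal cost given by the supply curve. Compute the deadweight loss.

Competitive equilibrium: 139.5 − 0.75q = 44 + 0.52q → q* = 75.1969, p* = 83.1024.
Marginal revenue: MR = 139.5 − 1.5q. Set MR = MC: 139.5 − 1.5q = 44 + 0.52q → q_m = 47.2772.
Price p_m = 139.5 − 0.75·47.2772 = 104.0421; MC(q_m) = 44 + 0.52·47.2772 = 68.5841.
Competitive q* = 75.1969, so Δq = 27.9197; wedge = 104.0421 − 68.5841 = 35.458.
DWL = ½ × 27.9197 × 35.458 = 494.99.

494.99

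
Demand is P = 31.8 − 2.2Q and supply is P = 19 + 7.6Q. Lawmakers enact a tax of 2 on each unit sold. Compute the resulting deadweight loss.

0.20

Competitive equilibrium: 31.8 − 2.2Q = 19 + 7.6Q → Q* = 1.3061, P* = 28.9265.
With the tax, the buyer price exceeds the seller price by 2: (31.8 − 2.2Q) − (19 + 7.6Q) = 2 → Q' = 1.102.
ΔQ = 1.3061 − 1.102 = 0.2041; the wedge equals the tax, 2.
Deadweight loss = ½ × 0.2041 × 2 = 0.20.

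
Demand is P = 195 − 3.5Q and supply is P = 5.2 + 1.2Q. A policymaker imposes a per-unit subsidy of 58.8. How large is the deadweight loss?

367.81

Competitive equilibrium: 195 − 3.5Q = 5.2 + 1.2Q → Q* = 40.383, P* = 53.6596.
The subsidy lowers effective supply by 58.8: P = 1.2Q − 53.6.
New quantity: 195 − 3.5Q = 1.2Q − 53.6 → Q' = 52.8936.
Overproduction ΔQ = 52.8936 − 40.383 = 12.5106; wedge = subsidy = 58.8.
DWL = ½ × 12.5106 × 58.8 = 367.81.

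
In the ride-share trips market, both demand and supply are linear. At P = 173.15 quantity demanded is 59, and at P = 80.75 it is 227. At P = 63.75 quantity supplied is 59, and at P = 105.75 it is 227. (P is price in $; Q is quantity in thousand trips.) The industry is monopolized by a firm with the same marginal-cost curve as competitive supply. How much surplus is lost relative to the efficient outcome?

Demand slope = (80.75 − 173.15)/(227 − 59) = −0.55, so P = 205.6 − 0.55Q.
Supply slope = (105.75 − 63.75)/(227 − 59) = 0.25, so P = 49 + 0.25Q.
Competitive equilibrium: 205.6 − 0.55Q = 49 + 0.25Q → Q* = 195.75, P* = 97.9375.
Marginal revenue: MR = 205.6 − 1.1Q. Set MR = MC: 205.6 − 1.1Q = 49 + 0.25Q → Q_m = 116.
Price P_m = 205.6 − 0.55·116 = 141.8; MC(Q_m) = 49 + 0.25·116 = 78.
Competitive Q* = 195.75, so ΔQ = 79.75; wedge = 141.8 − 78 = 63.8.
DWL = ½ × 79.75 × 63.8 = $2544.025 thousand.

$2544.025 thousand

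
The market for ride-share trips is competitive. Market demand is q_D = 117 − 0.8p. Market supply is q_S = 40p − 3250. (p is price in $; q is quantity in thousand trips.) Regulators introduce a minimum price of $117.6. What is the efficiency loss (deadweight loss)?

In inverse form: demand p = 146.25 − 1.25q, supply p = 81.25 + 0.025q.
Competitive equilibrium: 146.25 − 1.25q = 81.25 + 0.025q → q* = 50.9804, p* = 82.5245.
At the floor p = 117.6, quantity demanded = (146.25 − 117.6)/1.25 = 22.92.
Sellers' marginal cost at q' = 22.92: 81.25 + 0.025·22.92 = 81.823.
Δq = 50.9804 − 22.92 = 28.0604; wedge = 117.6 − 81.823 = 35.777.
Welfare loss = ½ × 28.0604 × 35.777 = $501.96 thousand.

$501.96 thousand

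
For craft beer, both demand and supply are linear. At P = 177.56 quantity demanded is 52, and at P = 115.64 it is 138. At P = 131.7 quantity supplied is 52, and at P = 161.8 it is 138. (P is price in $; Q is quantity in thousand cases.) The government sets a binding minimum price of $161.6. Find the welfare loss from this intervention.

Demand slope = (115.64 − 177.56)/(138 − 52) = −0.72, so P = 215 − 0.72Q.
Supply slope = (161.8 − 131.7)/(138 − 52) = 0.35, so P = 113.5 + 0.35Q.
Competitive equilibrium: 215 − 0.72Q = 113.5 + 0.35Q → Q* = 94.8598, P* = 146.7009.
At the floor P = 161.6, quantity demanded = (215 − 161.6)/0.72 = 74.1667.
Sellers' marginal cost at Q' = 74.1667: 113.5 + 0.35·74.1667 = 139.4583.
ΔQ = 94.8598 − 74.1667 = 20.6931; wedge = 161.6 − 139.4583 = 22.1417.
Welfare loss = ½ × 20.6931 × 22.1417 = $229.09 thousand.

$229.09 thousand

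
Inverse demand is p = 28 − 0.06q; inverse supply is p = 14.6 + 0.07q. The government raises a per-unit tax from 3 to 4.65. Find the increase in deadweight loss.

48.55

Competitive equilibrium: 28 − 0.06q = 14.6 + 0.07q → q* = 103.0769, p* = 21.8154.
For a per-unit tax t: Δq = t/0.13, so DWL = ½·t·(t/0.13) = t²/0.26.
At t = 3: DWL = 34.615. At t = 4.65: DWL = 83.163.
Increase = 83.163 − 34.615 = 48.55.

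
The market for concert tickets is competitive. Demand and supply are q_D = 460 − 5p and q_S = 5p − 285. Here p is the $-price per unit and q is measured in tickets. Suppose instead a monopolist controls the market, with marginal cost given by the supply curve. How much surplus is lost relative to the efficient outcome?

In inverse form: demand p = 92 − 0.2q, supply p = 57 + 0.2q.
Competitive equilibrium: 92 − 0.2q = 57 + 0.2q → q* = 87.5, p* = 74.5.
Marginal revenue: MR = 92 − 0.4q. Set MR = MC: 92 − 0.4q = 57 + 0.2q → q_m = 58.3333.
Price p_m = 92 − 0.2·58.3333 = 80.3333; MC(q_m) = 57 + 0.2·58.3333 = 68.6667.
Competitive q* = 87.5, so Δq = 29.1667; wedge = 80.3333 − 68.6667 = 11.6666.
Deadweight loss = ½ × 29.1667 × 11.6666 = $170.14.

$170.14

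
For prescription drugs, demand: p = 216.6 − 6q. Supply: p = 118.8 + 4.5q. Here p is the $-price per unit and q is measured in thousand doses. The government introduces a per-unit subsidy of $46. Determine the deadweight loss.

Competitive equilibrium: 216.6 − 6q = 118.8 + 4.5q → q* = 9.3143, p* = 160.7143.
The subsidy lowers effective supply by 46: p = 72.8 + 4.5q.
New quantity: 216.6 − 6q = 72.8 + 4.5q → q' = 13.6952.
Overproduction Δq = 13.6952 − 9.3143 = 4.3809; wedge = subsidy = 46.
The triangle = ½ × 4.3809 × 46 = $100.76 thousand.

$100.76 thousand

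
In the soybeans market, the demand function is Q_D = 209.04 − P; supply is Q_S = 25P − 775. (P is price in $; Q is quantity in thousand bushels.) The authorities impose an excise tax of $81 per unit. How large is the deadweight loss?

In inverse form: demand P = 209.04 − Q, supply P = 31 + 0.04Q.
Competitive equilibrium: 209.04 − Q = 31 + 0.04Q → Q* = 171.1923, P* = 37.8477.
With the tax, the buyer price exceeds the seller price by 81: (209.04 − Q) − (31 + 0.04Q) = 81 → Q' = 93.3077.
ΔQ = 171.1923 − 93.3077 = 77.8846; the wedge equals the tax, 81.
Deadweight loss = ½ × 77.8846 × 81 = $3154.33 thousand.

$3154.33 thousand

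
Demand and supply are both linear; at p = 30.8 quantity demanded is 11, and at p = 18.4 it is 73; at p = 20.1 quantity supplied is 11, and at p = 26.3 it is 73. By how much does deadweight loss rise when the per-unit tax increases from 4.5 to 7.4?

57.52

Demand slope = (18.4 − 30.8)/(73 − 11) = −0.2, so p = 33 − 0.2q.
Supply slope = (26.3 − 20.1)/(73 − 11) = 0.1, so p = 19 + 0.1q.
Competitive equilibrium: 33 − 0.2q = 19 + 0.1q → q* = 46.6667, p* = 23.6667.
For a per-unit tax t: Δq = t/0.3, so DWL = ½·t·(t/0.3) = t²/0.6.
At t = 4.5: DWL = 33.75. At t = 7.4: DWL = 91.267.
Increase = 91.267 − 33.75 = 57.52.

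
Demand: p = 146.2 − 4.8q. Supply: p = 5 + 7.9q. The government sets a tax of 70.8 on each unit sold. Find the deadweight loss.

197.35

Competitive equilibrium: 146.2 − 4.8q = 5 + 7.9q → q* = 11.1181, p* = 92.8331.
With the tax, the buyer price exceeds the seller price by 70.8: (146.2 − 4.8q) − (5 + 7.9q) = 70.8 → q' = 5.5433.
Δq = 11.1181 − 5.5433 = 5.5748; the wedge equals the tax, 70.8.
Deadweight loss = ½ × 5.5748 × 70.8 = 197.35.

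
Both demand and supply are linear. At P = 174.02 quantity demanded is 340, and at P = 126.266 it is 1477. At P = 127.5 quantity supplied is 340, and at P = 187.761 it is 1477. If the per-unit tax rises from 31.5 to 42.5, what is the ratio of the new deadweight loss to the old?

1.820

Demand slope = (126.266 − 174.02)/(1477 − 340) = −0.042, so P = 188.3 − 0.042Q.
Supply slope = (187.761 − 127.5)/(1477 − 340) = 0.053, so P = 109.48 + 0.053Q.
Competitive equilibrium: 188.3 − 0.042Q = 109.48 + 0.053Q → Q* = 829.6842, P* = 153.4533.
For a per-unit tax t: ΔQ = t/0.095, so DWL = ½·t·(t/0.095) = t²/0.19.
At t = 31.5: DWL = 5222.368. At t = 42.5: DWL = 9506.579.
Ratio = (42.5/31.5)² = 1.820.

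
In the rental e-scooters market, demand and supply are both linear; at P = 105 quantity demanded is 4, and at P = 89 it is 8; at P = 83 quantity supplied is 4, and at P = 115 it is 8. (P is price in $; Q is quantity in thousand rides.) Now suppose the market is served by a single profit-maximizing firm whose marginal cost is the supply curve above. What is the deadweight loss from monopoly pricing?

Demand slope = (89 − 105)/(8 − 4) = −4, so P = 121 − 4Q.
Supply slope = (115 − 83)/(8 − 4) = 8, so P = 51 + 8Q.
Competitive equilibrium: 121 − 4Q = 51 + 8Q → Q* = 5.8333, P* = 97.6667.
Marginal revenue: MR = 121 − 8Q. Set MR = MC: 121 − 8Q = 51 + 8Q → Q_m = 4.375.
Price P_m = 121 − 4·4.375 = 103.5; MC(Q_m) = 51 + 8·4.375 = 86.
Competitive Q* = 5.8333, so ΔQ = 1.4583; wedge = 103.5 − 86 = 17.5.
DWL = ½ × 1.4583 × 17.5 = $12.76 thousand.

$12.76 thousand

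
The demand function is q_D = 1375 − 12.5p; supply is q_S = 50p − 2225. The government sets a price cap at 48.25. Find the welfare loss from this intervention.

10927.81

In inverse form: demand p = 110 − 0.08q, supply p = 44.5 + 0.02q.
Competitive equilibrium: 110 − 0.08q = 44.5 + 0.02q → q* = 655, p* = 57.6.
At the ceiling p = 48.25, quantity supplied = (48.25 − 44.5)/0.02 = 187.5.
Willingness to pay at q' = 187.5: 110 − 0.08·187.5 = 95.
Δq = 655 − 187.5 = 467.5; wedge = 95 − 48.25 = 46.75.
Deadweight loss = ½ × 467.5 × 46.75 = 10927.81.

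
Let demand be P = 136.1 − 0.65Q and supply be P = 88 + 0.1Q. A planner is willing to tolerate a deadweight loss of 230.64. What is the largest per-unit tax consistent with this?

Competitive equilibrium: 136.1 − 0.65Q = 88 + 0.1Q → Q* = 64.1333, P* = 94.4133.
A tax t gives ΔQ = t/0.75 and wedge t, so DWL = t²/1.5.
t²/1.5 = 230.64 → t² = 345.96 → t = 18.6.

18.6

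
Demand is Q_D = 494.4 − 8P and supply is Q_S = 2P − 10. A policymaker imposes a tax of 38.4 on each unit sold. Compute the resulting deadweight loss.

1179.648

In inverse form: demand P = 61.8 − 0.125Q, supply P = 5 + 0.5Q.
Competitive equilibrium: 61.8 − 0.125Q = 5 + 0.5Q → Q* = 90.88, P* = 50.44.
With the tax, the buyer price exceeds the seller price by 38.4: (61.8 − 0.125Q) − (5 + 0.5Q) = 38.4 → Q' = 29.44.
ΔQ = 90.88 − 29.44 = 61.44; the wedge equals the tax, 38.4.
DWL = ½ × 61.44 × 38.4 = 1179.648.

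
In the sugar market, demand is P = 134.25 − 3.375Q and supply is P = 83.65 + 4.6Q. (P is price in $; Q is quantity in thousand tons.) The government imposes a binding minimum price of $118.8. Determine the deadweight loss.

Competitive equilibrium: 134.25 − 3.375Q = 83.65 + 4.6Q → Q* = 6.3448, P* = 112.8362.
At the floor P = 118.8, quantity demanded = (134.25 − 118.8)/3.375 = 4.5778.
Sellers' marginal cost at Q' = 4.5778: 83.65 + 4.6·4.5778 = 104.7079.
ΔQ = 6.3448 − 4.5778 = 1.767; wedge = 118.8 − 104.7079 = 14.0921.
Deadweight loss = ½ × 1.767 × 14.0921 = $12.45 thousand.

$12.45 thousand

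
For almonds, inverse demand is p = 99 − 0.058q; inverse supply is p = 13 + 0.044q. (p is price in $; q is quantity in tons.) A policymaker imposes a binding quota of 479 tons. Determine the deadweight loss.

Competitive equilibrium: 99 − 0.058q = 13 + 0.044q → q* = 843.1373, p* = 50.098.
At q = 479: demand price = 99 − 0.058·479 = 71.218; supply price = 13 + 0.044·479 = 34.076.
Δq = 843.1373 − 479 = 364.1373; wedge = 71.218 − 34.076 = 37.142.
The triangle = ½ × 364.1373 × 37.142 = $6762.39.

$6762.39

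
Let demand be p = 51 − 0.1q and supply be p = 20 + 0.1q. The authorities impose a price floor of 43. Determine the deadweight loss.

Competitive equilibrium: 51 − 0.1q = 20 + 0.1q → q* = 155, p* = 35.5.
At the floor p = 43, quantity demanded = (51 − 43)/0.1 = 80.
Sellers' marginal cost at q' = 80: 20 + 0.1·80 = 28.
Δq = 155 − 80 = 75; wedge = 43 − 28 = 15.
The triangle = ½ × 75 × 15 = 562.50.

562.50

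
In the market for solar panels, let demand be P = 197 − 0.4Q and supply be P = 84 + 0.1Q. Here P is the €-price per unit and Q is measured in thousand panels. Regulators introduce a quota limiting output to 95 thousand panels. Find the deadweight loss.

€4290.25 thousand

Competitive equilibrium: 197 − 0.4Q = 84 + 0.1Q → Q* = 226, P* = 106.6.
At Q = 95: demand price = 197 − 0.4·95 = 159; supply price = 84 + 0.1·95 = 93.5.
ΔQ = 226 − 95 = 131; wedge = 159 − 93.5 = 65.5.
DWL = ½ × 131 × 65.5 = €4290.25 thousand.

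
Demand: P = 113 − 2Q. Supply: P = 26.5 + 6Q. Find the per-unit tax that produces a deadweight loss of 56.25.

30

Competitive equilibrium: 113 − 2Q = 26.5 + 6Q → Q* = 10.8125, P* = 91.375.
A tax t gives ΔQ = t/8 and wedge t, so DWL = t²/16.
t²/16 = 56.25 → t² = 900 → t = 30.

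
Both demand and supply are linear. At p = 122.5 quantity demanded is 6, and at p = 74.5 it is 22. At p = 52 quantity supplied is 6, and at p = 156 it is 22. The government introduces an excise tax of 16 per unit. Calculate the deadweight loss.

Demand slope = (74.5 − 122.5)/(22 − 6) = −3, so p = 140.5 − 3q.
Supply slope = (156 − 52)/(22 − 6) = 6.5, so p = 13 + 6.5q.
Competitive equilibrium: 140.5 − 3q = 13 + 6.5q → q* = 13.4211, p* = 100.2368.
With the tax, the buyer price exceeds the seller price by 16: (140.5 − 3q) − (13 + 6.5q) = 16 → q' = 11.7368.
Δq = 13.4211 − 11.7368 = 1.6843; the wedge equals the tax, 16.
DWL = ½ × 1.6843 × 16 = 13.47.

13.47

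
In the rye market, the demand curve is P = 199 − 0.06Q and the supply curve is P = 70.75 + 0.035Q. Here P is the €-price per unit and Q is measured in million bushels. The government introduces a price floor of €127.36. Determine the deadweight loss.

€1155.96 million

Competitive equilibrium: 199 − 0.06Q = 70.75 + 0.035Q → Q* = 1350, P* = 118.
At the floor P = 127.36, quantity demanded = (199 − 127.36)/0.06 = 1194.
Sellers' marginal cost at Q' = 1194: 70.75 + 0.035·1194 = 112.54.
ΔQ = 1350 − 1194 = 156; wedge = 127.36 − 112.54 = 14.82.
DWL = ½ × 156 × 14.82 = €1155.96 million.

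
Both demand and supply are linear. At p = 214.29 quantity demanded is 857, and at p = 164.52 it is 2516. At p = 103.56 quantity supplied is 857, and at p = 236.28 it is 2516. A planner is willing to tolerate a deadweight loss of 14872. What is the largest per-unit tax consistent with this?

Demand slope = (164.52 − 214.29)/(2516 − 857) = −0.03, so p = 240 − 0.03q.
Supply slope = (236.28 − 103.56)/(2516 − 857) = 0.08, so p = 35 + 0.08q.
Competitive equilibrium: 240 − 0.03q = 35 + 0.08q → q* = 1863.6364, p* = 184.0909.
A tax t gives Δq = t/0.11 and wedge t, so DWL = t²/0.22.
t²/0.22 = 14872 → t² = 3271.84 → t = 57.2.

57.2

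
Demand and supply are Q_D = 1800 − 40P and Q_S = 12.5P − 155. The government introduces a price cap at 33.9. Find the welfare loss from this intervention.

91.41

In inverse form: demand P = 45 − 0.025Q, supply P = 12.4 + 0.08Q.
Competitive equilibrium: 45 − 0.025Q = 12.4 + 0.08Q → Q* = 310.4762, P* = 37.2381.
At the ceiling P = 33.9, quantity supplied = (33.9 − 12.4)/0.08 = 268.75.
Willingness to pay at Q' = 268.75: 45 − 0.025·268.75 = 38.2813.
ΔQ = 310.4762 − 268.75 = 41.7262; wedge = 38.2813 − 33.9 = 4.3813.
Deadweight loss = ½ × 41.7262 × 4.3813 = 91.41.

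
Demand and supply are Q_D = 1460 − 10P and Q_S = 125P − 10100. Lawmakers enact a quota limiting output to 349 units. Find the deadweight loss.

3503.19

In inverse form: demand P = 146 − 0.1Q, supply P = 80.8 + 0.008Q.
Competitive equilibrium: 146 − 0.1Q = 80.8 + 0.008Q → Q* = 603.7037, P* = 85.6296.
At Q = 349: demand price = 146 − 0.1·349 = 111.1; supply price = 80.8 + 0.008·349 = 83.592.
ΔQ = 603.7037 − 349 = 254.7037; wedge = 111.1 − 83.592 = 27.508.
DWL = ½ × 254.7037 × 27.508 = 3503.19.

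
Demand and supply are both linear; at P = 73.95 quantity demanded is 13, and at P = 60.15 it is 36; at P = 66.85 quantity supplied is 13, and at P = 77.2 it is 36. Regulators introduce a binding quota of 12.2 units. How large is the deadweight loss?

30.02

Demand slope = (60.15 − 73.95)/(36 − 13) = −0.6, so P = 81.75 − 0.6Q.
Supply slope = (77.2 − 66.85)/(36 − 13) = 0.45, so P = 61 + 0.45Q.
Competitive equilibrium: 81.75 − 0.6Q = 61 + 0.45Q → Q* = 19.7619, P* = 69.8929.
At Q = 12.2: demand price = 81.75 − 0.6·12.2 = 74.43; supply price = 61 + 0.45·12.2 = 66.49.
ΔQ = 19.7619 − 12.2 = 7.5619; wedge = 74.43 − 66.49 = 7.94.
Welfare loss = ½ × 7.5619 × 7.94 = 30.02.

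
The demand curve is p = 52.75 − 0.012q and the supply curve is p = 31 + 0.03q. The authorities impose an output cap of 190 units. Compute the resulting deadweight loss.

2257.30

Competitive equilibrium: 52.75 − 0.012q = 31 + 0.03q → q* = 517.8571, p* = 46.5357.
At q = 190: demand price = 52.75 − 0.012·190 = 50.47; supply price = 31 + 0.03·190 = 36.7.
Δq = 517.8571 − 190 = 327.8571; wedge = 50.47 − 36.7 = 13.77.
Deadweight loss = ½ × 327.8571 × 13.77 = 2257.30.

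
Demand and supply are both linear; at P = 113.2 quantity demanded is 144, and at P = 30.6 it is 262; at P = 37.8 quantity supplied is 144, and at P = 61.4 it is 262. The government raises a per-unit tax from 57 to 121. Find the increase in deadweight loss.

6328.89

Demand slope = (30.6 − 113.2)/(262 − 144) = −0.7, so P = 214 − 0.7Q.
Supply slope = (61.4 − 37.8)/(262 − 144) = 0.2, so P = 9 + 0.2Q.
Competitive equilibrium: 214 − 0.7Q = 9 + 0.2Q → Q* = 227.7778, P* = 54.5556.
For a per-unit tax t: ΔQ = t/0.9, so DWL = ½·t·(t/0.9) = t²/1.8.
At t = 57: DWL = 1805. At t = 121: DWL = 8133.889.
Increase = 8133.889 − 1805 = 6328.89.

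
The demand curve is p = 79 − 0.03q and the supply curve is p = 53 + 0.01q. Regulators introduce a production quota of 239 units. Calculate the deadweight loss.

3378.42

Competitive equilibrium: 79 − 0.03q = 53 + 0.01q → q* = 650, p* = 59.5.
At q = 239: demand price = 79 − 0.03·239 = 71.83; supply price = 53 + 0.01·239 = 55.39.
Δq = 650 − 239 = 411; wedge = 71.83 − 55.39 = 16.44.
DWL = ½ × 411 × 16.44 = 3378.42.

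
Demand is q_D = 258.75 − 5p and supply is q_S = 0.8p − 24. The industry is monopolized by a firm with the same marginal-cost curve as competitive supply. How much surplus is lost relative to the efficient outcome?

2.40

In inverse form: demand p = 51.75 − 0.2q, supply p = 30 + 1.25q.
Competitive equilibrium: 51.75 − 0.2q = 30 + 1.25q → q* = 15, p* = 48.75.
Marginal revenue: MR = 51.75 − 0.4q. Set MR = MC: 51.75 − 0.4q = 30 + 1.25q → q_m = 13.1818.
Price p_m = 51.75 − 0.2·13.1818 = 49.1136; MC(q_m) = 30 + 1.25·13.1818 = 46.4773.
Competitive q* = 15, so Δq = 1.8182; wedge = 49.1136 − 46.4773 = 2.6363.
DWL = ½ × 1.8182 × 2.6363 = 2.40.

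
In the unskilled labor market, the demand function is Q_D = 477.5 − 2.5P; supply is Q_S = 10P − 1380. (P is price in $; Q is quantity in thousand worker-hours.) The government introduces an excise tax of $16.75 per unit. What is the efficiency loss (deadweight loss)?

$280.56 thousand

In inverse form: demand P = 191 − 0.4Q, supply P = 138 + 0.1Q.
Competitive equilibrium: 191 − 0.4Q = 138 + 0.1Q → Q* = 106, P* = 148.6.
With the tax, the buyer price exceeds the seller price by 16.75: (191 − 0.4Q) − (138 + 0.1Q) = 16.75 → Q' = 72.5.
ΔQ = 106 − 72.5 = 33.5; the wedge equals the tax, 16.75.
Deadweight loss = ½ × 33.5 × 16.75 = $280.56 thousand.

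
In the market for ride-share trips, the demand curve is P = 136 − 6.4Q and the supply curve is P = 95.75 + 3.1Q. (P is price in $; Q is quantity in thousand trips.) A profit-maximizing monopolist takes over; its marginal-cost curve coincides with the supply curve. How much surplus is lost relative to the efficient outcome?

$13.81 thousand

Competitive equilibrium: 136 − 6.4Q = 95.75 + 3.1Q → Q* = 4.23684, P* = 108.88421.
Marginal revenue: MR = 136 − 12.8Q. Set MR = MC: 136 − 12.8Q = 95.75 + 3.1Q → Q_m = 2.53145.
Price P_m = 136 − 6.4·2.53145 = 119.79872; MC(Q_m) = 95.75 + 3.1·2.53145 = 103.5975.
Competitive Q* = 4.23684, so ΔQ = 1.70539; wedge = 119.79872 − 103.5975 = 16.20122.
Deadweight loss = ½ × 1.70539 × 16.20122 = $13.81 thousand.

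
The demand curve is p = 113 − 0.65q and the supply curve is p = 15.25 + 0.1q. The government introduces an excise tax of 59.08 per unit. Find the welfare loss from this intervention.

2326.96

Competitive equilibrium: 113 − 0.65q = 15.25 + 0.1q → q* = 130.3333, p* = 28.2833.
With the tax, the buyer price exceeds the seller price by 59.08: (113 − 0.65q) − (15.25 + 0.1q) = 59.08 → q' = 51.56.
Δq = 130.3333 − 51.56 = 78.7733; the wedge equals the tax, 59.08.
The triangle = ½ × 78.7733 × 59.08 = 2326.96.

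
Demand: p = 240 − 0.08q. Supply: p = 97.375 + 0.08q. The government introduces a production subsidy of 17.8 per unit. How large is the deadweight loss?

990.125

Competitive equilibrium: 240 − 0.08q = 97.375 + 0.08q → q* = 891.4063, p* = 168.6875.
The subsidy lowers effective supply by 17.8: p = 79.575 + 0.08q.
New quantity: 240 − 0.08q = 79.575 + 0.08q → q' = 1002.6563.
Overproduction Δq = 1002.6563 − 891.4063 = 111.25; wedge = subsidy = 17.8.
DWL = ½ × 111.25 × 17.8 = 990.125.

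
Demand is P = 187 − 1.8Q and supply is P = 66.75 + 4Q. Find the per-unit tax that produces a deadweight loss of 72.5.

Competitive equilibrium: 187 − 1.8Q = 66.75 + 4Q → Q* = 20.7328, P* = 149.681.
A tax t gives ΔQ = t/5.8 and wedge t, so DWL = t²/11.6.
t²/11.6 = 72.5 → t² = 841 → t = 29.

29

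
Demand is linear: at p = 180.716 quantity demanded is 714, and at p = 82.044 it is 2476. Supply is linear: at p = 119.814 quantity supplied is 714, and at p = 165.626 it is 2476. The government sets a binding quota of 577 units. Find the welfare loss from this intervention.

31729.28

Demand slope = (82.044 − 180.716)/(2476 − 714) = −0.056, so p = 220.7 − 0.056q.
Supply slope = (165.626 − 119.814)/(2476 − 714) = 0.026, so p = 101.25 + 0.026q.
Competitive equilibrium: 220.7 − 0.056q = 101.25 + 0.026q → q* = 1456.7073, p* = 139.1244.
At q = 577: demand price = 220.7 − 0.056·577 = 188.388; supply price = 101.25 + 0.026·577 = 116.252.
Δq = 1456.7073 − 577 = 879.7073; wedge = 188.388 − 116.252 = 72.136.
Deadweight loss = ½ × 879.7073 × 72.136 = 31729.28.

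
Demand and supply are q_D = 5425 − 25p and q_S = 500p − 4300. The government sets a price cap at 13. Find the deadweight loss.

160190.48

In inverse form: demand p = 217 − 0.04q, supply p = 8.6 + 0.002q.
Competitive equilibrium: 217 − 0.04q = 8.6 + 0.002q → q* = 4961.9048, p* = 18.5238.
At the ceiling p = 13, quantity supplied = (13 − 8.6)/0.002 = 2200.
Willingness to pay at q' = 2200: 217 − 0.04·2200 = 129.
Δq = 4961.9048 − 2200 = 2761.9048; wedge = 129 − 13 = 116.
The triangle = ½ × 2761.9048 × 116 = 160190.48.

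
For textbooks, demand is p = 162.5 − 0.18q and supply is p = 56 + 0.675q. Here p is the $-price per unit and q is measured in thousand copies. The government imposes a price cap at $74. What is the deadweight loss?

$4096.89 thousand

Competitive equilibrium: 162.5 − 0.18q = 56 + 0.675q → q* = 124.5614, p* = 140.0789.
At the ceiling p = 74, quantity supplied = (74 − 56)/0.675 = 26.6667.
Willingness to pay at q' = 26.6667: 162.5 − 0.18·26.6667 = 157.7.
Δq = 124.5614 − 26.6667 = 97.8947; wedge = 157.7 − 74 = 83.7.
DWL = ½ × 97.8947 × 83.7 = $4096.89 thousand.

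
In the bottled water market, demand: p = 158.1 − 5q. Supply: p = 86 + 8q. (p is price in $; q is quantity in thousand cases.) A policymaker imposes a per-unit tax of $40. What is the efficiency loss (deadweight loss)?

$61.54 thousand

Competitive equilibrium: 158.1 − 5q = 86 + 8q → q* = 5.5462, p* = 130.3692.
With the tax, the buyer price exceeds the seller price by 40: (158.1 − 5q) − (86 + 8q) = 40 → q' = 2.4692.
Δq = 5.5462 − 2.4692 = 3.077; the wedge equals the tax, 40.
Deadweight loss = ½ × 3.077 × 40 = $61.54 thousand.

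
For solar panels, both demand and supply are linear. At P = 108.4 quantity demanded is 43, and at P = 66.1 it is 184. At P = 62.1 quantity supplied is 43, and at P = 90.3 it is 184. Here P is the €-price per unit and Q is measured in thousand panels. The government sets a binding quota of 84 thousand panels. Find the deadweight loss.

Demand slope = (66.1 − 108.4)/(184 − 43) = −0.3, so P = 121.3 − 0.3Q.
Supply slope = (90.3 − 62.1)/(184 − 43) = 0.2, so P = 53.5 + 0.2Q.
Competitive equilibrium: 121.3 − 0.3Q = 53.5 + 0.2Q → Q* = 135.6, P* = 80.62.
At Q = 84: demand price = 121.3 − 0.3·84 = 96.1; supply price = 53.5 + 0.2·84 = 70.3.
ΔQ = 135.6 − 84 = 51.6; wedge = 96.1 − 70.3 = 25.8.
DWL = ½ × 51.6 × 25.8 = €665.64 thousand.

€665.64 thousand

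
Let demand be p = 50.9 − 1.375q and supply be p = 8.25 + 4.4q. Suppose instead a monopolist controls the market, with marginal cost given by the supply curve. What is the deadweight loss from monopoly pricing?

5.82

Competitive equilibrium: 50.9 − 1.375q = 8.25 + 4.4q → q* = 7.3853, p* = 40.7452.
Marginal revenue: MR = 50.9 − 2.75q. Set MR = MC: 50.9 − 2.75q = 8.25 + 4.4q → q_m = 5.965.
Price p_m = 50.9 − 1.375·5.965 = 42.6981; MC(q_m) = 8.25 + 4.4·5.965 = 34.496.
Competitive q* = 7.3853, so Δq = 1.4203; wedge = 42.6981 − 34.496 = 8.2021.
The triangle = ½ × 1.4203 × 8.2021 = 5.82.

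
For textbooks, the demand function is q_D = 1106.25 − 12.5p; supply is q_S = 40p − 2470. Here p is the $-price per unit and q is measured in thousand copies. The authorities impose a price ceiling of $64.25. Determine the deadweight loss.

$1257.44 thousand

In inverse form: demand p = 88.5 − 0.08q, supply p = 61.75 + 0.025q.
Competitive equilibrium: 88.5 − 0.08q = 61.75 + 0.025q → q* = 254.7619, p* = 68.119.
At the ceiling p = 64.25, quantity supplied = (64.25 − 61.75)/0.025 = 100.
Willingness to pay at q' = 100: 88.5 − 0.08·100 = 80.5.
Δq = 254.7619 − 100 = 154.7619; wedge = 80.5 − 64.25 = 16.25.
Deadweight loss = ½ × 154.7619 × 16.25 = $1257.44 thousand.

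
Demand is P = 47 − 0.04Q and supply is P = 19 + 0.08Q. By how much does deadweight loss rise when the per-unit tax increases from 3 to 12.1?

Competitive equilibrium: 47 − 0.04Q = 19 + 0.08Q → Q* = 233.3333, P* = 37.6667.
For a per-unit tax t: ΔQ = t/0.12, so DWL = ½·t·(t/0.12) = t²/0.24.
At t = 3: DWL = 37.5. At t = 12.1: DWL = 610.042.
Increase = 610.042 − 37.5 = 572.54.

572.54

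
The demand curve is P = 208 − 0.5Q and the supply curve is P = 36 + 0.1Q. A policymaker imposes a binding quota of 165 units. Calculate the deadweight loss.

Competitive equilibrium: 208 − 0.5Q = 36 + 0.1Q → Q* = 286.6667, P* = 64.6667.
At Q = 165: demand price = 208 − 0.5·165 = 125.5; supply price = 36 + 0.1·165 = 52.5.
ΔQ = 286.6667 − 165 = 121.6667; wedge = 125.5 − 52.5 = 73.
Welfare loss = ½ × 121.6667 × 73 = 4440.83.

4440.83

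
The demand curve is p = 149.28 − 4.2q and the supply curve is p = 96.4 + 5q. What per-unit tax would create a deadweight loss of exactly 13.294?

Competitive equilibrium: 149.28 − 4.2q = 96.4 + 5q → q* = 5.7478, p* = 125.1391.
A tax t gives Δq = t/9.2 and wedge t, so DWL = t²/18.4.
t²/18.4 = 13.294 → t² = 244.6096 → t = 15.64.

15.64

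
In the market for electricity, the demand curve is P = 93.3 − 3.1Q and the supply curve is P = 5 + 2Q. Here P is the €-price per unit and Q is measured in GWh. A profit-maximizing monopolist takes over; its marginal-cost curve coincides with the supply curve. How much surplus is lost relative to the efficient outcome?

€109.25

Competitive equilibrium: 93.3 − 3.1Q = 5 + 2Q → Q* = 17.3137, P* = 39.6275.
Marginal revenue: MR = 93.3 − 6.2Q. Set MR = MC: 93.3 − 6.2Q = 5 + 2Q → Q_m = 10.7683.
Price P_m = 93.3 − 3.1·10.7683 = 59.9183; MC(Q_m) = 5 + 2·10.7683 = 26.5366.
Competitive Q* = 17.3137, so ΔQ = 6.5454; wedge = 59.9183 − 26.5366 = 33.3817.
DWL = ½ × 6.5454 × 33.3817 = €109.25.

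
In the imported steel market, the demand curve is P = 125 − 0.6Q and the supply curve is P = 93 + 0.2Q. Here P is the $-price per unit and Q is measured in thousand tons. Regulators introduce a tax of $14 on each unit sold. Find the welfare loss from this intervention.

Competitive equilibrium: 125 − 0.6Q = 93 + 0.2Q → Q* = 40, P* = 101.
With the tax, the buyer price exceeds the seller price by 14: (125 − 0.6Q) − (93 + 0.2Q) = 14 → Q' = 22.5.
ΔQ = 40 − 22.5 = 17.5; the wedge equals the tax, 14.
DWL = ½ × 17.5 × 14 = $122.50 thousand.

$122.50 thousand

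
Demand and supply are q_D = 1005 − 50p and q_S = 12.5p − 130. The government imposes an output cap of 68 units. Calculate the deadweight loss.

In inverse form: demand p = 20.1 − 0.02q, supply p = 10.4 + 0.08q.
Competitive equilibrium: 20.1 − 0.02q = 10.4 + 0.08q → q* = 97, p* = 18.16.
At q = 68: demand price = 20.1 − 0.02·68 = 18.74; supply price = 10.4 + 0.08·68 = 15.84.
Δq = 97 − 68 = 29; wedge = 18.74 − 15.84 = 2.9.
Deadweight loss = ½ × 29 × 2.9 = 42.05.

42.05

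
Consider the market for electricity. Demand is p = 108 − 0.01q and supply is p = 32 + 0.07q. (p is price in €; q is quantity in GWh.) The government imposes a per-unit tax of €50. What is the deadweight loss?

Competitive equilibrium: 108 − 0.01q = 32 + 0.07q → q* = 950, p* = 98.5.
With the tax, the buyer price exceeds the seller price by 50: (108 − 0.01q) − (32 + 0.07q) = 50 → q' = 325.
Δq = 950 − 325 = 625; the wedge equals the tax, 50.
Welfare loss = ½ × 625 × 50 = €15625.

€15625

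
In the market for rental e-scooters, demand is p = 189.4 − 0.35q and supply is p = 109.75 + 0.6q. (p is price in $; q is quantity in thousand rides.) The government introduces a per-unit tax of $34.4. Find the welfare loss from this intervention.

Competitive equilibrium: 189.4 − 0.35q = 109.75 + 0.6q → q* = 83.8421, p* = 160.0553.
With the tax, the buyer price exceeds the seller price by 34.4: (189.4 − 0.35q) − (109.75 + 0.6q) = 34.4 → q' = 47.6316.
Δq = 83.8421 − 47.6316 = 36.2105; the wedge equals the tax, 34.4.
The triangle = ½ × 36.2105 × 34.4 = $622.82 thousand.

$622.82 thousand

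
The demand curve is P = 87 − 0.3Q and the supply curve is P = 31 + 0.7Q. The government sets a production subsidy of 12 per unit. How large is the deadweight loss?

72

Competitive equilibrium: 87 − 0.3Q = 31 + 0.7Q → Q* = 56, P* = 70.2.
The subsidy lowers effective supply by 12: P = 19 + 0.7Q.
New quantity: 87 − 0.3Q = 19 + 0.7Q → Q' = 68.
Overproduction ΔQ = 68 − 56 = 12; wedge = subsidy = 12.
Deadweight loss = ½ × 12 × 12 = 72.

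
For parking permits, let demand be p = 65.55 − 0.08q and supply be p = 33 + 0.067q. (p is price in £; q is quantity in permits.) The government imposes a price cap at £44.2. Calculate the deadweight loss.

£216.43

Competitive equilibrium: 65.55 − 0.08q = 33 + 0.067q → q* = 221.4286, p* = 47.8357.
At the ceiling p = 44.2, quantity supplied = (44.2 − 33)/0.067 = 167.1642.
Willingness to pay at q' = 167.1642: 65.55 − 0.08·167.1642 = 52.1769.
Δq = 221.4286 − 167.1642 = 54.2644; wedge = 52.1769 − 44.2 = 7.9769.
DWL = ½ × 54.2644 × 7.9769 = £216.43.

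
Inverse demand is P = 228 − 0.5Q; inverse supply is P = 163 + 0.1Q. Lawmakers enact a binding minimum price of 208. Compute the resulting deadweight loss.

1400.83

Competitive equilibrium: 228 − 0.5Q = 163 + 0.1Q → Q* = 108.3333, P* = 173.8333.
At the floor P = 208, quantity demanded = (228 − 208)/0.5 = 40.
Sellers' marginal cost at Q' = 40: 163 + 0.1·40 = 167.
ΔQ = 108.3333 − 40 = 68.3333; wedge = 208 − 167 = 41.
The triangle = ½ × 68.3333 × 41 = 1400.83.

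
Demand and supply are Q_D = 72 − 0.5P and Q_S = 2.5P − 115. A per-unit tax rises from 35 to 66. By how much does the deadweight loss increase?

652.29

In inverse form: demand P = 144 − 2Q, supply P = 46 + 0.4Q.
Competitive equilibrium: 144 − 2Q = 46 + 0.4Q → Q* = 40.8333, P* = 62.3333.
For a per-unit tax t: ΔQ = t/2.4, so DWL = ½·t·(t/2.4) = t²/4.8.
At t = 35: DWL = 255.208. At t = 66: DWL = 907.5.
Increase = 907.5 − 255.208 = 652.29.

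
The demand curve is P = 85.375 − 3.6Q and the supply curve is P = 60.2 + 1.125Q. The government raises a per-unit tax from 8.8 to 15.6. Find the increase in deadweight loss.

17.56

Competitive equilibrium: 85.375 − 3.6Q = 60.2 + 1.125Q → Q* = 5.328, P* = 66.194.
For a per-unit tax t: ΔQ = t/4.725, so DWL = ½·t·(t/4.725) = t²/9.45.
At t = 8.8: DWL = 8.195. At t = 15.6: DWL = 25.752.
Increase = 25.752 − 8.195 = 17.56.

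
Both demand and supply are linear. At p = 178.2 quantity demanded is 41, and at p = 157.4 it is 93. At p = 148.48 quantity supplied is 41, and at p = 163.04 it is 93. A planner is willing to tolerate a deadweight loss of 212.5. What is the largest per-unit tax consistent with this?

Demand slope = (157.4 − 178.2)/(93 − 41) = −0.4, so p = 194.6 − 0.4q.
Supply slope = (163.04 − 148.48)/(93 − 41) = 0.28, so p = 137 + 0.28q.
Competitive equilibrium: 194.6 − 0.4q = 137 + 0.28q → q* = 84.7059, p* = 160.7176.
A tax t gives Δq = t/0.68 and wedge t, so DWL = t²/1.36.
t²/1.36 = 212.5 → t² = 289 → t = 17.

17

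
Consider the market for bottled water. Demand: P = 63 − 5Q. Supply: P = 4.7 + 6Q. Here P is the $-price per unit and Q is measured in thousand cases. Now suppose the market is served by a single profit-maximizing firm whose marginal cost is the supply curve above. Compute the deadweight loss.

Competitive equilibrium: 63 − 5Q = 4.7 + 6Q → Q* = 5.3, P* = 36.5.
Marginal revenue: MR = 63 − 10Q. Set MR = MC: 63 − 10Q = 4.7 + 6Q → Q_m = 3.6438.
Price P_m = 63 − 5·3.6438 = 44.781; MC(Q_m) = 4.7 + 6·3.6438 = 26.5628.
Competitive Q* = 5.3, so ΔQ = 1.6562; wedge = 44.781 − 26.5628 = 18.2182.
DWL = ½ × 1.6562 × 18.2182 = $15.09 thousand.

$15.09 thousand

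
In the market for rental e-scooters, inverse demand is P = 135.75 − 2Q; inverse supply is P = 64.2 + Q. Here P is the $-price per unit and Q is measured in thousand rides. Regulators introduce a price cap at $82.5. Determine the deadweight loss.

$46.20 thousand

Competitive equilibrium: 135.75 − 2Q = 64.2 + Q → Q* = 23.85, P* = 88.05.
At the ceiling P = 82.5, quantity supplied = (82.5 − 64.2)/1 = 18.3.
Willingness to pay at Q' = 18.3: 135.75 − 2·18.3 = 99.15.
ΔQ = 23.85 − 18.3 = 5.55; wedge = 99.15 − 82.5 = 16.65.
Deadweight loss = ½ × 5.55 × 16.65 = $46.20 thousand.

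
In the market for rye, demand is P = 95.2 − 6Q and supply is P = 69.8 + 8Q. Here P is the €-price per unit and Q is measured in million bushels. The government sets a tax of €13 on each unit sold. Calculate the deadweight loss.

€6.04 million

Competitive equilibrium: 95.2 − 6Q = 69.8 + 8Q → Q* = 1.8143, P* = 84.3143.
With the tax, the buyer price exceeds the seller price by 13: (95.2 − 6Q) − (69.8 + 8Q) = 13 → Q' = 0.8857.
ΔQ = 1.8143 − 0.8857 = 0.9286; the wedge equals the tax, 13.
DWL = ½ × 0.9286 × 13 = €6.04 million.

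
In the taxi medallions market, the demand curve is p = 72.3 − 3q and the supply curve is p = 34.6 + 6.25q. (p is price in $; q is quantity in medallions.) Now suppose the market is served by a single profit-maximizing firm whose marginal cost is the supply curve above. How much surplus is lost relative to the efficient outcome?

Competitive equilibrium: 72.3 − 3q = 34.6 + 6.25q → q* = 4.0757, p* = 60.073.
Marginal revenue: MR = 72.3 − 6q. Set MR = MC: 72.3 − 6q = 34.6 + 6.25q → q_m = 3.0776.
Price p_m = 72.3 − 3·3.0776 = 63.0672; MC(q_m) = 34.6 + 6.25·3.0776 = 53.835.
Competitive q* = 4.0757, so Δq = 0.9981; wedge = 63.0672 − 53.835 = 9.2322.
Welfare loss = ½ × 0.9981 × 9.2322 = $4.61.

$4.61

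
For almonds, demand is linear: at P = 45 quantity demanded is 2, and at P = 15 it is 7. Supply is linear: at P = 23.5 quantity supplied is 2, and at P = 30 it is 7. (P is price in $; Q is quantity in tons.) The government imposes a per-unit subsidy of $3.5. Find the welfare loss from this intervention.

$0.84

Demand slope = (15 − 45)/(7 − 2) = −6, so P = 57 − 6Q.
Supply slope = (30 − 23.5)/(7 − 2) = 1.3, so P = 20.9 + 1.3Q.
Competitive equilibrium: 57 − 6Q = 20.9 + 1.3Q → Q* = 4.9452, P* = 27.3288.
The subsidy lowers effective supply by 3.5: P = 17.4 + 1.3Q.
New quantity: 57 − 6Q = 17.4 + 1.3Q → Q' = 5.4247.
Overproduction ΔQ = 5.4247 − 4.9452 = 0.4795; wedge = subsidy = 3.5.
DWL = ½ × 0.4795 × 3.5 = $0.84.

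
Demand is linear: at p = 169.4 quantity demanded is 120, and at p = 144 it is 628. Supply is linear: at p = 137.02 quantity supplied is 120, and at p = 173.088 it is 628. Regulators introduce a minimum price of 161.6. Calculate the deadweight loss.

753.55

Demand slope = (144 − 169.4)/(628 − 120) = −0.05, so p = 175.4 − 0.05q.
Supply slope = (173.088 − 137.02)/(628 − 120) = 0.071, so p = 128.5 + 0.071q.
Competitive equilibrium: 175.4 − 0.05q = 128.5 + 0.071q → q* = 387.6033, p* = 156.0198.
At the floor p = 161.6, quantity demanded = (175.4 − 161.6)/0.05 = 276.
Sellers' marginal cost at q' = 276: 128.5 + 0.071·276 = 148.096.
Δq = 387.6033 − 276 = 111.6033; wedge = 161.6 − 148.096 = 13.504.
Welfare loss = ½ × 111.6033 × 13.504 = 753.55.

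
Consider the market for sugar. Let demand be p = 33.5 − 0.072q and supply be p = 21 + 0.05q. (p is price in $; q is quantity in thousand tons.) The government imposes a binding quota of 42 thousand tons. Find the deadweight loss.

Competitive equilibrium: 33.5 − 0.072q = 21 + 0.05q → q* = 102.459, p* = 26.123.
At q = 42: demand price = 33.5 − 0.072·42 = 30.476; supply price = 21 + 0.05·42 = 23.1.
Δq = 102.459 − 42 = 60.459; wedge = 30.476 − 23.1 = 7.376.
DWL = ½ × 60.459 × 7.376 = $222.97 thousand.

$222.97 thousand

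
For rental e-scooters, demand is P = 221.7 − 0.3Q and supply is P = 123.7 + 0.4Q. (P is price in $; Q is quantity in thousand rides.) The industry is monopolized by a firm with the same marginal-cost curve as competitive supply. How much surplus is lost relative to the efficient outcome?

Competitive equilibrium: 221.7 − 0.3Q = 123.7 + 0.4Q → Q* = 140, P* = 179.7.
Marginal revenue: MR = 221.7 − 0.6Q. Set MR = MC: 221.7 − 0.6Q = 123.7 + 0.4Q → Q_m = 98.
Price P_m = 221.7 − 0.3·98 = 192.3; MC(Q_m) = 123.7 + 0.4·98 = 162.9.
Competitive Q* = 140, so ΔQ = 42; wedge = 192.3 − 162.9 = 29.4.
The triangle = ½ × 42 × 29.4 = $617.40 thousand.

$617.40 thousand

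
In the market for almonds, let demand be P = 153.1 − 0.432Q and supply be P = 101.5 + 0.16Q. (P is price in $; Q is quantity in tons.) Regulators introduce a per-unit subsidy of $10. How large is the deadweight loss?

Competitive equilibrium: 153.1 − 0.432Q = 101.5 + 0.16Q → Q* = 87.1622, P* = 115.4459.
The subsidy lowers effective supply by 10: P = 91.5 + 0.16Q.
New quantity: 153.1 − 0.432Q = 91.5 + 0.16Q → Q' = 104.0541.
Overproduction ΔQ = 104.0541 − 87.1622 = 16.8919; wedge = subsidy = 10.
DWL = ½ × 16.8919 × 10 = $84.46.

$84.46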